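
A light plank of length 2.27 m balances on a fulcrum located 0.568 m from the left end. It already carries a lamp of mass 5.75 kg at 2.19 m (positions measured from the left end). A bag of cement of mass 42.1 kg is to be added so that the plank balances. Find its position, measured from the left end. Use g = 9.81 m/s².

x ≈ 0.346 m from the left end

Taking torques about the fulcrum (at 0.568 m from the left end):
Lamp: 5.75 × 9.81 = 56.41 N down at 2.19 m → arm 1.622 m, τ = 56.41 × 1.622 = 91.5 N·m clockwise.
Net moment of existing loads = 91.5 N·m clockwise.
The bag of cement weighs 42.1 × 9.81 = 413 N and must supply an equal counterclockwise moment, so its lever arm about the fulcrum is 91.5 / 413 = 0.222 m.
That puts it at 0.568 − 0.222 = 0.346 m from the left end.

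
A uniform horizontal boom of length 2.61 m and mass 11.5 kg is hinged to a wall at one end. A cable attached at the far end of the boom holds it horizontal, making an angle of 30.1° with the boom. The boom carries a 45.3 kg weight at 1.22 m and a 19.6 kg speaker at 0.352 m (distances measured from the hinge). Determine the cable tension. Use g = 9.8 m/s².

T ≈ 578 N

Sum moments about the hinge (the unknown hinge reaction has zero arm there).
Beam weight: 11.5 × 9.8 = 112.7 N down at 1.305 m → arm 1.305 m, τ = 112.7 × 1.305 = 147.1 N·m clockwise.
Weight: 45.3 × 9.8 = 443.9 N down at 1.22 m → arm 1.22 m, τ = 443.9 × 1.22 = 541.6 N·m clockwise.
Speaker: 19.6 × 9.8 = 192.1 N down at 0.352 m → arm 0.352 m, τ = 192.1 × 0.352 = 67.62 N·m clockwise.
Total clockwise load moment = 756.3 N·m.
The cable tension T acts at 2.61 m; only its component perpendicular to the boom, T sinθ, produces torque. sin 30.1° = 0.5015.
Στ = 0 ⇒ T × 2.61 × 0.5015 = 756.3 ⇒ T = 756.3 / 1.309 = 578 N.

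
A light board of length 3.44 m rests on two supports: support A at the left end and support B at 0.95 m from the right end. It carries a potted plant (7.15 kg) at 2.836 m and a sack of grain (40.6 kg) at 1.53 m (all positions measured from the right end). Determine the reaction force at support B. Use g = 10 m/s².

Sum moments about support A (its reaction then has zero moment arm).
Potted plant: 7.15 × 10 = 71.5 N down at 2.836 m → arm 0.604 m, τ = 71.5 × 0.604 = 43.19 N·m clockwise.
Sack of grain: 40.6 × 10 = 406 N down at 1.53 m → arm 1.91 m, τ = 406 × 1.91 = 775.5 N·m clockwise.
Net load moment about support A = 818.7 N·m clockwise.
Reaction R at support B is upward at 0.95 m, arm 2.49 m → moment R × 2.49 counterclockwise.
Balancing moments: R × 2.49 = 818.7, giving R = 329 N.

R_B ≈ 329 N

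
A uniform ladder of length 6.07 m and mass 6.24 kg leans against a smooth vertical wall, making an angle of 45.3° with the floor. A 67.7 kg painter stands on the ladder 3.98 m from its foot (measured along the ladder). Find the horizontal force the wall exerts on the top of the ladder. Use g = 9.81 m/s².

N_wall ≈ 461 N

Choose the foot of the ladder as the axis so the floor normal and friction both act there and drop out.
Ladder weight 6.24×9.81 = 61.21 N acts at 3.035 m along the ladder; its horizontal arm is 3.035·cos45.3° = 2.135 m → τ = 130.7 N·m clockwise.
Painter: 67.7×9.81 = 664.1 N at 3.98 m → arm 2.8 m → τ = 1859 N·m clockwise.
Wall normal N acts horizontally at the top; its moment arm is the height L sinθ = 6.07·sin45.3° = 4.315 m, counterclockwise.
For rotational equilibrium, N × 4.315 = 1990, so N = 461 N.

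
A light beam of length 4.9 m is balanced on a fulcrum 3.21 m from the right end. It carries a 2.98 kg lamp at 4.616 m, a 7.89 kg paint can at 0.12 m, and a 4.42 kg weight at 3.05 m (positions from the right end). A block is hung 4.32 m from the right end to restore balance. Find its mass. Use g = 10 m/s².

m ≈ 18.8 kg

Choose the fulcrum (at 3.21 m from the right end) as the axis so the support reaction has zero arm there.
Lamp: 2.98 × 10 = 29.8 N down at 4.616 m → arm 1.406 m, τ = 29.8 × 1.406 = 41.9 N·m counterclockwise.
Paint can: 7.89 × 10 = 78.9 N down at 0.12 m → arm 3.09 m, τ = 78.9 × 3.09 = 243.8 N·m clockwise.
Weight: 4.42 × 10 = 44.2 N down at 3.05 m → arm 0.16 m, τ = 44.2 × 0.16 = 7.072 N·m clockwise.
Net moment of known loads = 209 N·m clockwise.
An unknown mass m at 4.32 m has arm 1.11 m; its moment is m·g·1.11 counterclockwise.
Balancing moments: m × 10 × 1.11 = 209, giving m = 209 / (10 × 1.11) = 18.8 kg.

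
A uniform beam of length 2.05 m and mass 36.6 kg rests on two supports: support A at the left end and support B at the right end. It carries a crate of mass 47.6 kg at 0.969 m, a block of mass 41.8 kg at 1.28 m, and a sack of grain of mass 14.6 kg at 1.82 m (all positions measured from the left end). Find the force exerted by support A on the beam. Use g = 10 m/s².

R_A ≈ 607 N

Sum moments about support B (its reaction then has zero moment arm).
Beam weight: 36.6 × 10 = 366 N down at 1.025 m → arm 1.025 m, τ = 366 × 1.025 = 375.1 N·m counterclockwise.
Crate: 47.6 × 10 = 476 N down at 0.969 m → arm 1.081 m, τ = 476 × 1.081 = 514.6 N·m counterclockwise.
Block: 41.8 × 10 = 418 N down at 1.28 m → arm 0.77 m, τ = 418 × 0.77 = 321.9 N·m counterclockwise.
Sack of grain: 14.6 × 10 = 146 N down at 1.82 m → arm 0.23 m, τ = 146 × 0.23 = 33.58 N·m counterclockwise.
Net load moment about support B = 1245 N·m counterclockwise.
Reaction R at support A is upward at 0 m, arm 2.05 m → moment R × 2.05 clockwise.
Setting net torque to zero: R × 2.05 = 1245 → R = 607 N.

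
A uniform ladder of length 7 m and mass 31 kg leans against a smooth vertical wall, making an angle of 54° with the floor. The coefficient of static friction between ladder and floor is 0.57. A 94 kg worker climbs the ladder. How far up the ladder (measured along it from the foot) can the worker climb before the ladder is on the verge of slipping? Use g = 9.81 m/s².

Sum moments about the foot of the ladder (the floor normal and friction both act there and drop out).
Ladder weight 31×9.81 = 304.1 N acts at 3.5 m along the ladder; its horizontal arm is 3.5·cos54° = 2.057 m → τ = 625.5 N·m clockwise.
Worker weight 94×9.81 = 922.1 N at distance d → arm d·cos54° → τ = 922.1·d·0.5878 clockwise.
Wall normal N at the top has arm L sinθ = 5.663 m counterclockwise, so Στ = 0 gives N·5.663 = 625.5 + 542·d.
ΣFy = 0 ⇒ N_floor = 1226 N, so the maximum friction is μ_s·N_floor = 0.57×1226 = 698.8 N. ΣFx = 0 ⇒ N_wall = f, so at the slipping point N = 698.8 N.
Substituting: 698.8×5.663 = 625.5 + 542·d ⇒ d = (3957 − 625.5) / 542 = 6.15 m.

d ≈ 6.15 m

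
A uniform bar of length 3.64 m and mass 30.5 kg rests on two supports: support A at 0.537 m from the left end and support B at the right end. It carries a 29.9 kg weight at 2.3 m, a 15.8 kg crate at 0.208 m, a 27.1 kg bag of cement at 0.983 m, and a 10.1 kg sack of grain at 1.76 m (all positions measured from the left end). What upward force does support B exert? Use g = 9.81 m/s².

Take moments about support A.
Beam weight: 30.5 × 9.81 = 299.2 N down at 1.82 m → arm 1.283 m, τ = 299.2 × 1.283 = 383.9 N·m clockwise.
Weight: 29.9 × 9.81 = 293.3 N down at 2.3 m → arm 1.763 m, τ = 293.3 × 1.763 = 517.1 N·m clockwise.
Crate: 15.8 × 9.81 = 155 N down at 0.208 m → arm 0.329 m, τ = 155 × 0.329 = 51 N·m counterclockwise.
Bag of cement: 27.1 × 9.81 = 265.9 N down at 0.983 m → arm 0.446 m, τ = 265.9 × 0.446 = 118.6 N·m clockwise.
Sack of grain: 10.1 × 9.81 = 99.08 N down at 1.76 m → arm 1.223 m, τ = 99.08 × 1.223 = 121.2 N·m clockwise.
Net load moment about support A = 1090 N·m clockwise.
Reaction R at support B is upward at 3.64 m, arm 3.103 m → moment R × 3.103 counterclockwise.
Setting net torque to zero: R × 3.103 = 1090 → R = 351 N.

R_B ≈ 351 N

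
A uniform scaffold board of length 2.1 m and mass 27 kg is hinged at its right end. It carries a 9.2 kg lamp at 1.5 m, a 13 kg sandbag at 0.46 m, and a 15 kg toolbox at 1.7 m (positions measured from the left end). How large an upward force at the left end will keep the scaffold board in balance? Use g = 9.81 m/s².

About the right end:
Beam weight: 27 × 9.81 = 264.9 N down at 1.05 m → arm 1.05 m, τ = 264.9 × 1.05 = 278.1 N·m counterclockwise.
Lamp: 9.2 × 9.81 = 90.25 N down at 1.5 m → arm 0.6 m, τ = 90.25 × 0.6 = 54.15 N·m counterclockwise.
Sandbag: 13 × 9.81 = 127.5 N down at 0.46 m → arm 1.64 m, τ = 127.5 × 1.64 = 209.1 N·m counterclockwise.
Toolbox: 15 × 9.81 = 147.2 N down at 1.7 m → arm 0.4 m, τ = 147.2 × 0.4 = 58.88 N·m counterclockwise.
Net moment of the loads = 600.2 N·m counterclockwise.
The upward force F acts at the left end, arm 2.1 m, giving F × 2.1 clockwise.
Balancing moments: F × 2.1 = 600.2, giving F = 600.2 / 2.1 = 286 N.

F ≈ 286 N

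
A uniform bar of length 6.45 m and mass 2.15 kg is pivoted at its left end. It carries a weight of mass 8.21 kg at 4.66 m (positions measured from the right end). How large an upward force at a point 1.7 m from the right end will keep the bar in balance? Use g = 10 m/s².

F ≈ 45.5 N

Sum moments about the left end (the unknown pivot reaction has zero arm there).
Beam weight: 2.15 × 10 = 21.5 N down at 3.225 m → arm 3.225 m, τ = 21.5 × 3.225 = 69.34 N·m clockwise.
Weight: 8.21 × 10 = 82.1 N down at 4.66 m → arm 1.79 m, τ = 82.1 × 1.79 = 147 N·m clockwise.
Net moment of the loads = 216.3 N·m clockwise.
The upward force F acts at a point 1.7 m from the right end, arm 4.75 m, giving F × 4.75 counterclockwise.
Balancing moments: F × 4.75 = 216.3, giving F = 216.3 / 4.75 = 45.5 N.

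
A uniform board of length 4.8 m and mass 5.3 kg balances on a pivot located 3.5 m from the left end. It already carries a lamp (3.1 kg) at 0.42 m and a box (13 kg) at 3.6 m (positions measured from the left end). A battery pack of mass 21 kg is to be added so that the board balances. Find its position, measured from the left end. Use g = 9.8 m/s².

Choose the pivot (at 3.5 m from the left end) as the axis so the support reaction has zero arm there.
Beam weight: 5.3 × 9.8 = 51.94 N down at 2.4 m → arm 1.1 m, τ = 51.94 × 1.1 = 57.13 N·m counterclockwise.
Lamp: 3.1 × 9.8 = 30.38 N down at 0.42 m → arm 3.08 m, τ = 30.38 × 3.08 = 93.57 N·m counterclockwise.
Box: 13 × 9.8 = 127.4 N down at 3.6 m → arm 0.1 m, τ = 127.4 × 0.1 = 12.74 N·m clockwise.
Net moment of existing loads = 138 N·m counterclockwise.
The battery pack weighs 21 × 9.8 = 205.8 N and must supply an equal clockwise moment, so its lever arm about the pivot is 138 / 205.8 = 0.671 m.
That puts it at 3.5 + 0.671 = 4.17 m from the left end.

x ≈ 4.17 m from the left end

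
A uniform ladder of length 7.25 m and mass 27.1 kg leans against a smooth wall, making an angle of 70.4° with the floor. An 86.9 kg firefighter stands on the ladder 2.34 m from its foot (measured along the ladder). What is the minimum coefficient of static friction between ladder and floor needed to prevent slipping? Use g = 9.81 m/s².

Taking torques about the foot of the ladder:
Ladder weight 27.1×9.81 = 265.9 N acts at 3.625 m along the ladder; its horizontal arm is 3.625·cos70.4° = 1.216 m → τ = 323.3 N·m clockwise.
Firefighter: 86.9×9.81 = 852.5 N at 2.34 m → arm 0.785 m → τ = 669.2 N·m clockwise.
Wall normal N acts horizontally at the top; its moment arm is the height L sinθ = 7.25·sin70.4° = 6.83 m, counterclockwise.
For rotational equilibrium, N × 6.83 = 992.5, so N = 145.3 N.
ΣFx = 0 ⇒ f = N_wall = 145.3 N. ΣFy = 0 ⇒ N_floor = 1118 N.
μ_min = f / N_floor = 145.3 / 1118 = 0.13.

μ_min ≈ 0.13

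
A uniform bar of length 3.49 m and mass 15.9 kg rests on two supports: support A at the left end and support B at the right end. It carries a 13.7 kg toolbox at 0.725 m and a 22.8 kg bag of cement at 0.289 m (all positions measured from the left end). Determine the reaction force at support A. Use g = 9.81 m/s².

About support B:
Beam weight: 15.9 × 9.81 = 156 N down at 1.745 m → arm 1.745 m, τ = 156 × 1.745 = 272.2 N·m counterclockwise.
Toolbox: 13.7 × 9.81 = 134.4 N down at 0.725 m → arm 2.765 m, τ = 134.4 × 2.765 = 371.6 N·m counterclockwise.
Bag of cement: 22.8 × 9.81 = 223.7 N down at 0.289 m → arm 3.201 m, τ = 223.7 × 3.201 = 716.1 N·m counterclockwise.
Net load moment about support B = 1360 N·m counterclockwise.
Reaction R at support A is upward at 0 m, arm 3.49 m → moment R × 3.49 clockwise.
Setting net torque to zero: R × 3.49 = 1360 → R = 390 N.

R_A ≈ 390 N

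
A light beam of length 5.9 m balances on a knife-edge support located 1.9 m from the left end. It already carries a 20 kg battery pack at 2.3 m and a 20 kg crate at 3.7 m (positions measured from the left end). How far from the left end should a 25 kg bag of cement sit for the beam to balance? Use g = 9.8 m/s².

Choose the knife-edge support (at 1.9 m from the left end) as the axis so the support reaction has zero arm there.
Battery pack: 20 × 9.8 = 196 N down at 2.3 m → arm 0.4 m, τ = 196 × 0.4 = 78.4 N·m clockwise.
Crate: 20 × 9.8 = 196 N down at 3.7 m → arm 1.8 m, τ = 196 × 1.8 = 352.8 N·m clockwise.
Net moment of existing loads = 431.2 N·m clockwise.
The bag of cement weighs 25 × 9.8 = 245 N and must supply an equal counterclockwise moment, so its lever arm about the knife-edge support is 431.2 / 245 = 1.76 m.
That puts it at 1.9 − 1.76 = 0.14 m from the left end.

x ≈ 0.14 m from the left end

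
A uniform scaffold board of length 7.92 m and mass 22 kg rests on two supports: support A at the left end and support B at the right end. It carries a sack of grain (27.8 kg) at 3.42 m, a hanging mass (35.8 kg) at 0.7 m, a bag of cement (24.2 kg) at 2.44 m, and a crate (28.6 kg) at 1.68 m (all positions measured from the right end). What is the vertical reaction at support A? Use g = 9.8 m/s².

Choose support B as the axis so its reaction then has zero moment arm.
Beam weight: 22 × 9.8 = 215.6 N down at 3.96 m → arm 3.96 m, τ = 215.6 × 3.96 = 853.8 N·m counterclockwise.
Sack of grain: 27.8 × 9.8 = 272.4 N down at 3.42 m → arm 3.42 m, τ = 272.4 × 3.42 = 931.6 N·m counterclockwise.
Hanging mass: 35.8 × 9.8 = 350.8 N down at 0.7 m → arm 0.7 m, τ = 350.8 × 0.7 = 245.6 N·m counterclockwise.
Bag of cement: 24.2 × 9.8 = 237.2 N down at 2.44 m → arm 2.44 m, τ = 237.2 × 2.44 = 578.8 N·m counterclockwise.
Crate: 28.6 × 9.8 = 280.3 N down at 1.68 m → arm 1.68 m, τ = 280.3 × 1.68 = 470.9 N·m counterclockwise.
Net load moment about support B = 3081 N·m counterclockwise.
Reaction R at support A is upward at 7.92 m, arm 7.92 m → moment R × 7.92 clockwise.
For rotational equilibrium, R × 7.92 = 3081, so R = 389 N.

R_A ≈ 389 N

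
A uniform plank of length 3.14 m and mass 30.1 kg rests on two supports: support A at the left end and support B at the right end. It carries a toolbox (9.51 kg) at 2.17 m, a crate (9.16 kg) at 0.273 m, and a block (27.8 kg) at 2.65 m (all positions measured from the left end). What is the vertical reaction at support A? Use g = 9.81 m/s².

Taking torques about support B:
Beam weight: 30.1 × 9.81 = 295.3 N down at 1.57 m → arm 1.57 m, τ = 295.3 × 1.57 = 463.6 N·m counterclockwise.
Toolbox: 9.51 × 9.81 = 93.29 N down at 2.17 m → arm 0.97 m, τ = 93.29 × 0.97 = 90.49 N·m counterclockwise.
Crate: 9.16 × 9.81 = 89.86 N down at 0.273 m → arm 2.867 m, τ = 89.86 × 2.867 = 257.6 N·m counterclockwise.
Block: 27.8 × 9.81 = 272.7 N down at 2.65 m → arm 0.49 m, τ = 272.7 × 0.49 = 133.6 N·m counterclockwise.
Net load moment about support B = 945.3 N·m counterclockwise.
Reaction R at support A is upward at 0 m, arm 3.14 m → moment R × 3.14 clockwise.
Στ = 0 ⇒ R × 3.14 = 945.3 ⇒ R = 301 N.

R_A ≈ 301 N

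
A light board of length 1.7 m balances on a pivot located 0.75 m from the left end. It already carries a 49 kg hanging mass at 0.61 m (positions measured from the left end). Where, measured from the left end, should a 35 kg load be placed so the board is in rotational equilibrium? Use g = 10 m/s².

Take moments about the pivot (at 0.75 m from the left end).
Hanging mass: 49 × 10 = 490 N down at 0.61 m → arm 0.14 m, τ = 490 × 0.14 = 68.6 N·m counterclockwise.
Net moment of existing loads = 68.6 N·m counterclockwise.
The load weighs 35 × 10 = 350 N and must supply an equal clockwise moment, so its lever arm about the pivot is 68.6 / 350 = 0.196 m.
That puts it at 0.75 + 0.196 = 0.946 m from the left end.

x ≈ 0.946 m from the left end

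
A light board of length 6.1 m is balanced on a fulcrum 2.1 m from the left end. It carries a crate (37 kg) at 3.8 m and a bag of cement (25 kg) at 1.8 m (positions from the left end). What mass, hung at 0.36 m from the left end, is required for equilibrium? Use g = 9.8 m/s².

Take moments about the fulcrum (at 2.1 m from the left end).
Crate: 37 × 9.8 = 362.6 N down at 3.8 m → arm 1.7 m, τ = 362.6 × 1.7 = 616.4 N·m clockwise.
Bag of cement: 25 × 9.8 = 245 N down at 1.8 m → arm 0.3 m, τ = 245 × 0.3 = 73.5 N·m counterclockwise.
Net moment of known loads = 542.9 N·m clockwise.
An unknown mass m at 0.36 m has arm 1.74 m; its moment is m·g·1.74 counterclockwise.
Setting net torque to zero: m × 9.8 × 1.74 = 542.9 → m = 542.9 / (9.8 × 1.74) = 31.8 kg.

m ≈ 31.8 kg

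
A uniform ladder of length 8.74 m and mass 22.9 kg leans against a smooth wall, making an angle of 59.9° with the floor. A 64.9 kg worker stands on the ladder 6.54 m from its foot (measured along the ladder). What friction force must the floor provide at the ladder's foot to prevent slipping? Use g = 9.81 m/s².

Taking torques about the foot of the ladder:
Ladder weight 22.9×9.81 = 224.6 N acts at 4.37 m along the ladder; its horizontal arm is 4.37·cos59.9° = 2.192 m → τ = 492.3 N·m clockwise.
Worker: 64.9×9.81 = 636.7 N at 6.54 m → arm 3.28 m → τ = 2088 N·m clockwise.
Wall normal N acts horizontally at the top; its moment arm is the height L sinθ = 8.74·sin59.9° = 7.561 m, counterclockwise.
For rotational equilibrium, N × 7.561 = 2580, so N = 341 N.
ΣFx = 0: friction at the foot balances the wall's push, so f = N_wall = 341 N.

f ≈ 341 N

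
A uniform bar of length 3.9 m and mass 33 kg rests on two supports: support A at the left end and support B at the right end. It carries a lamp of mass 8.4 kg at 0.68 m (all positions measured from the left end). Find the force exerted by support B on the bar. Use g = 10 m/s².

R_B ≈ 180 N

Sum moments about support A (its reaction then has zero moment arm).
Beam weight: 33 × 10 = 330 N down at 1.95 m → arm 1.95 m, τ = 330 × 1.95 = 643.5 N·m clockwise.
Lamp: 8.4 × 10 = 84 N down at 0.68 m → arm 0.68 m, τ = 84 × 0.68 = 57.12 N·m clockwise.
Net load moment about support A = 700.6 N·m clockwise.
Reaction R at support B is upward at 3.9 m, arm 3.9 m → moment R × 3.9 counterclockwise.
Setting net torque to zero: R × 3.9 = 700.6 → R = 180 N.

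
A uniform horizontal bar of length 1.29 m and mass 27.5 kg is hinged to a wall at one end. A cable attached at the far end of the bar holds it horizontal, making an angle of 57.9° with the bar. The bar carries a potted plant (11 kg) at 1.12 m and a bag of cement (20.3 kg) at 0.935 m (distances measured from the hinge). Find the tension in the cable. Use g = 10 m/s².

About the hinge:
Beam weight: 27.5 × 10 = 275 N down at 0.645 m → arm 0.645 m, τ = 275 × 0.645 = 177.4 N·m clockwise.
Potted plant: 11 × 10 = 110 N down at 1.12 m → arm 1.12 m, τ = 110 × 1.12 = 123.2 N·m clockwise.
Bag of cement: 20.3 × 10 = 203 N down at 0.935 m → arm 0.935 m, τ = 203 × 0.935 = 189.8 N·m clockwise.
Total clockwise load moment = 490.4 N·m.
The cable tension T acts at 1.29 m; only its component perpendicular to the bar, T sinθ, produces torque. sin 57.9° = 0.8471.
For rotational equilibrium, T × 1.29 × 0.8471 = 490.4, so T = 490.4 / 1.093 = 449 N.

T ≈ 449 N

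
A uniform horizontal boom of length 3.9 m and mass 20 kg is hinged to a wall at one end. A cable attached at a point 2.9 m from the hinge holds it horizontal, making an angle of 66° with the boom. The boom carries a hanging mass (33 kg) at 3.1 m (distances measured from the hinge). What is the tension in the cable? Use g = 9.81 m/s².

Taking torques about the hinge:
Beam weight: 20 × 9.81 = 196.2 N down at 1.95 m → arm 1.95 m, τ = 196.2 × 1.95 = 382.6 N·m clockwise.
Hanging mass: 33 × 9.81 = 323.7 N down at 3.1 m → arm 3.1 m, τ = 323.7 × 3.1 = 1003 N·m clockwise.
Total clockwise load moment = 1386 N·m.
The cable tension T acts at 2.9 m; only its component perpendicular to the boom, T sinθ, produces torque. sin 66° = 0.9135.
Στ = 0 ⇒ T × 2.9 × 0.9135 = 1386 ⇒ T = 1386 / 2.649 = 523 N.

T ≈ 523 N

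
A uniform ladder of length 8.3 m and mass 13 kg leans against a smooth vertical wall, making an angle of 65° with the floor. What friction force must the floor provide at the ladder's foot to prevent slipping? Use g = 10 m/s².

About the foot of the ladder:
Ladder weight 13×10 = 130 N acts at 4.15 m along the ladder; its horizontal arm is 4.15·cos65° = 1.754 m → τ = 228 N·m clockwise.
Wall normal N acts horizontally at the top; its moment arm is the height L sinθ = 8.3·sin65° = 7.522 m, counterclockwise.
For rotational equilibrium, N × 7.522 = 228, so N = 30.3 N.
ΣFx = 0: friction at the foot balances the wall's push, so f = N_wall = 30.3 N.

f ≈ 30.3 N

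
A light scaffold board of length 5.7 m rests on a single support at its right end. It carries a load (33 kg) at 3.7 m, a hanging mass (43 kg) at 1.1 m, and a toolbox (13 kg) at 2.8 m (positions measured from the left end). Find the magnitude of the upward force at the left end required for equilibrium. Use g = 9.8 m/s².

F ≈ 518 N

Sum moments about the right end (the unknown pivot reaction has zero arm there).
Load: 33 × 9.8 = 323.4 N down at 3.7 m → arm 2 m, τ = 323.4 × 2 = 646.8 N·m counterclockwise.
Hanging mass: 43 × 9.8 = 421.4 N down at 1.1 m → arm 4.6 m, τ = 421.4 × 4.6 = 1938 N·m counterclockwise.
Toolbox: 13 × 9.8 = 127.4 N down at 2.8 m → arm 2.9 m, τ = 127.4 × 2.9 = 369.5 N·m counterclockwise.
Net moment of the loads = 2954 N·m counterclockwise.
The upward force F acts at the left end, arm 5.7 m, giving F × 5.7 clockwise.
Setting net torque to zero: F × 5.7 = 2954 → F = 2954 / 5.7 = 518 N.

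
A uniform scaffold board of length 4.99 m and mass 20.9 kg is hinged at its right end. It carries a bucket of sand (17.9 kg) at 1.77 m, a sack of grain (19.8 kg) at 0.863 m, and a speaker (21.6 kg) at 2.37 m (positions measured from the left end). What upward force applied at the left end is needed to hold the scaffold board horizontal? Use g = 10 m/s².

Taking torques about the right end:
Beam weight: 20.9 × 10 = 209 N down at 2.495 m → arm 2.495 m, τ = 209 × 2.495 = 521.5 N·m counterclockwise.
Bucket of sand: 17.9 × 10 = 179 N down at 1.77 m → arm 3.22 m, τ = 179 × 3.22 = 576.4 N·m counterclockwise.
Sack of grain: 19.8 × 10 = 198 N down at 0.863 m → arm 4.127 m, τ = 198 × 4.127 = 817.1 N·m counterclockwise.
Speaker: 21.6 × 10 = 216 N down at 2.37 m → arm 2.62 m, τ = 216 × 2.62 = 565.9 N·m counterclockwise.
Net moment of the loads = 2481 N·m counterclockwise.
The upward force F acts at the left end, arm 4.99 m, giving F × 4.99 clockwise.
Setting net torque to zero: F × 4.99 = 2481 → F = 2481 / 4.99 = 497 N.

F ≈ 497 N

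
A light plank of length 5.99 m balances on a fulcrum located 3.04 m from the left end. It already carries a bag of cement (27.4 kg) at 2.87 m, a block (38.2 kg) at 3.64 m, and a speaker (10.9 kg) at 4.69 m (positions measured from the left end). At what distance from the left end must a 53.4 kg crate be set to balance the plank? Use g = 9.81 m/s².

Choose the fulcrum (at 3.04 m from the left end) as the axis so the support reaction has zero arm there.
Bag of cement: 27.4 × 9.81 = 268.8 N down at 2.87 m → arm 0.17 m, τ = 268.8 × 0.17 = 45.7 N·m counterclockwise.
Block: 38.2 × 9.81 = 374.7 N down at 3.64 m → arm 0.6 m, τ = 374.7 × 0.6 = 224.8 N·m clockwise.
Speaker: 10.9 × 9.81 = 106.9 N down at 4.69 m → arm 1.65 m, τ = 106.9 × 1.65 = 176.4 N·m clockwise.
Net moment of existing loads = 355.5 N·m clockwise.
The crate weighs 53.4 × 9.81 = 523.9 N and must supply an equal counterclockwise moment, so its lever arm about the fulcrum is 355.5 / 523.9 = 0.679 m.
That puts it at 3.04 − 0.679 = 2.36 m from the left end.

x ≈ 2.36 m from the left end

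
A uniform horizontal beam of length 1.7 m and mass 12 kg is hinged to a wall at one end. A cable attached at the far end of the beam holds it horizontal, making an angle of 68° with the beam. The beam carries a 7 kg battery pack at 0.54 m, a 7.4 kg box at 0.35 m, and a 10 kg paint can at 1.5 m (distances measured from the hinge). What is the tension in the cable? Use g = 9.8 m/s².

T ≈ 196 N

Sum moments about the hinge (the unknown hinge reaction has zero arm there).
Beam weight: 12 × 9.8 = 117.6 N down at 0.85 m → arm 0.85 m, τ = 117.6 × 0.85 = 99.96 N·m clockwise.
Battery pack: 7 × 9.8 = 68.6 N down at 0.54 m → arm 0.54 m, τ = 68.6 × 0.54 = 37.04 N·m clockwise.
Box: 7.4 × 9.8 = 72.52 N down at 0.35 m → arm 0.35 m, τ = 72.52 × 0.35 = 25.38 N·m clockwise.
Paint can: 10 × 9.8 = 98 N down at 1.5 m → arm 1.5 m, τ = 98 × 1.5 = 147 N·m clockwise.
Total clockwise load moment = 309.4 N·m.
The cable tension T acts at 1.7 m; only its component perpendicular to the beam, T sinθ, produces torque. sin 68° = 0.9272.
Balancing moments: T × 1.7 × 0.9272 = 309.4, giving T = 309.4 / 1.576 = 196 N.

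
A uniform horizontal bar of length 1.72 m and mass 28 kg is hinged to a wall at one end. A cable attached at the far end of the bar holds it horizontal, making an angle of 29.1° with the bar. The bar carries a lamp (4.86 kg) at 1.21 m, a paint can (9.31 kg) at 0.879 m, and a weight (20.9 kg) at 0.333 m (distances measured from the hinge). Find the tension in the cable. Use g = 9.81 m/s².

T ≈ 529 N

Choose the hinge as the axis so the unknown hinge reaction has zero arm there.
Beam weight: 28 × 9.81 = 274.7 N down at 0.86 m → arm 0.86 m, τ = 274.7 × 0.86 = 236.2 N·m clockwise.
Lamp: 4.86 × 9.81 = 47.68 N down at 1.21 m → arm 1.21 m, τ = 47.68 × 1.21 = 57.69 N·m clockwise.
Paint can: 9.31 × 9.81 = 91.33 N down at 0.879 m → arm 0.879 m, τ = 91.33 × 0.879 = 80.28 N·m clockwise.
Weight: 20.9 × 9.81 = 205 N down at 0.333 m → arm 0.333 m, τ = 205 × 0.333 = 68.27 N·m clockwise.
Total clockwise load moment = 442.4 N·m.
The cable tension T acts at 1.72 m; only its component perpendicular to the bar, T sinθ, produces torque. sin 29.1° = 0.4863.
Setting net torque to zero: T × 1.72 × 0.4863 = 442.4 → T = 442.4 / 0.8364 = 529 N.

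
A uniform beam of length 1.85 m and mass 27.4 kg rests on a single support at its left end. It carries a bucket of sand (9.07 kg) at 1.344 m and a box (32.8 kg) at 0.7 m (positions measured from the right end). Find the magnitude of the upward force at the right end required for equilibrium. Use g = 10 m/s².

F ≈ 366 N

About the left end:
Beam weight: 27.4 × 10 = 274 N down at 0.925 m → arm 0.925 m, τ = 274 × 0.925 = 253.5 N·m clockwise.
Bucket of sand: 9.07 × 10 = 90.7 N down at 1.344 m → arm 0.506 m, τ = 90.7 × 0.506 = 45.89 N·m clockwise.
Box: 32.8 × 10 = 328 N down at 0.7 m → arm 1.15 m, τ = 328 × 1.15 = 377.2 N·m clockwise.
Net moment of the loads = 676.6 N·m clockwise.
The upward force F acts at the right end, arm 1.85 m, giving F × 1.85 counterclockwise.
Στ = 0 ⇒ F × 1.85 = 676.6 ⇒ F = 676.6 / 1.85 = 366 N.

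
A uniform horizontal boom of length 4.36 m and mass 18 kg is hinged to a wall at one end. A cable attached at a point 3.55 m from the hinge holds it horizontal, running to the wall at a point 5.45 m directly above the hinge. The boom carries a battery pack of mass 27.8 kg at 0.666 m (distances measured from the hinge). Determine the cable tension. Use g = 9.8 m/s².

Choose the hinge as the axis so the unknown hinge reaction has zero arm there.
Beam weight: 18 × 9.8 = 176.4 N down at 2.18 m → arm 2.18 m, τ = 176.4 × 2.18 = 384.6 N·m clockwise.
Battery pack: 27.8 × 9.8 = 272.4 N down at 0.666 m → arm 0.666 m, τ = 272.4 × 0.666 = 181.4 N·m clockwise.
Total clockwise load moment = 566 N·m.
The cable tension T acts at 3.55 m; only its component perpendicular to the boom, T sinθ, produces torque. sinθ = h/√(h²+d²) = 5.45/√(5.45²+3.55²) = 0.8379.
Balancing moments: T × 3.55 × 0.8379 = 566, giving T = 566 / 2.975 = 190 N.

T ≈ 190 N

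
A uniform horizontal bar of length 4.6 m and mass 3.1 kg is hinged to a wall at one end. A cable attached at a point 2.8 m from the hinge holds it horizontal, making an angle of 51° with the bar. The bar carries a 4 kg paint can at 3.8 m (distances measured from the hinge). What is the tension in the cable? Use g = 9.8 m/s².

Taking torques about the hinge:
Beam weight: 3.1 × 9.8 = 30.38 N down at 2.3 m → arm 2.3 m, τ = 30.38 × 2.3 = 69.87 N·m clockwise.
Paint can: 4 × 9.8 = 39.2 N down at 3.8 m → arm 3.8 m, τ = 39.2 × 3.8 = 149 N·m clockwise.
Total clockwise load moment = 218.9 N·m.
The cable tension T acts at 2.8 m; only its component perpendicular to the bar, T sinθ, produces torque. sin 51° = 0.7771.
Balancing moments: T × 2.8 × 0.7771 = 218.9, giving T = 218.9 / 2.176 = 101 N.

T ≈ 101 N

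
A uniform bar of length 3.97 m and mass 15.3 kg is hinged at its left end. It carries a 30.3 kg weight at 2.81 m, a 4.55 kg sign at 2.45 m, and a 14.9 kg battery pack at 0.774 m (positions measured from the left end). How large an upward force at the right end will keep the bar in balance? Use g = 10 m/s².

Taking torques about the left end:
Beam weight: 15.3 × 10 = 153 N down at 1.985 m → arm 1.985 m, τ = 153 × 1.985 = 303.7 N·m clockwise.
Weight: 30.3 × 10 = 303 N down at 2.81 m → arm 2.81 m, τ = 303 × 2.81 = 851.4 N·m clockwise.
Sign: 4.55 × 10 = 45.5 N down at 2.45 m → arm 2.45 m, τ = 45.5 × 2.45 = 111.5 N·m clockwise.
Battery pack: 14.9 × 10 = 149 N down at 0.774 m → arm 0.774 m, τ = 149 × 0.774 = 115.3 N·m clockwise.
Net moment of the loads = 1382 N·m clockwise.
The upward force F acts at the right end, arm 3.97 m, giving F × 3.97 counterclockwise.
Balancing moments: F × 3.97 = 1382, giving F = 1382 / 3.97 = 348 N.

F ≈ 348 N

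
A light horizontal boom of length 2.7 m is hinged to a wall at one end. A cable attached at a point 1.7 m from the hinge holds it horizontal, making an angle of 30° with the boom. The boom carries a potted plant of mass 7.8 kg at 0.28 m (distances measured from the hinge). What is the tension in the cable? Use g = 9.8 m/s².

T ≈ 25.2 N

Take moments about the hinge.
Potted plant: 7.8 × 9.8 = 76.44 N down at 0.28 m → arm 0.28 m, τ = 76.44 × 0.28 = 21.4 N·m clockwise.
Total clockwise load moment = 21.4 N·m.
The cable tension T acts at 1.7 m; only its component perpendicular to the boom, T sinθ, produces torque. sin 30° = 0.5.
Στ = 0 ⇒ T × 1.7 × 0.5 = 21.4 ⇒ T = 21.4 / 0.85 = 25.2 N.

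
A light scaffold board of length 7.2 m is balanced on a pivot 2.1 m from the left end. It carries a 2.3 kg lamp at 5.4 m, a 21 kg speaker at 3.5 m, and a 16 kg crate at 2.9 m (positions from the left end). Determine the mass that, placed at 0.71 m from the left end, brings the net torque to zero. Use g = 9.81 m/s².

Sum moments about the pivot (at 2.1 m from the left end) (the support reaction has zero arm there).
Lamp: 2.3 × 9.81 = 22.56 N down at 5.4 m → arm 3.3 m, τ = 22.56 × 3.3 = 74.45 N·m clockwise.
Speaker: 21 × 9.81 = 206 N down at 3.5 m → arm 1.4 m, τ = 206 × 1.4 = 288.4 N·m clockwise.
Crate: 16 × 9.81 = 157 N down at 2.9 m → arm 0.8 m, τ = 157 × 0.8 = 125.6 N·m clockwise.
Net moment of known loads = 488.4 N·m clockwise.
An unknown mass m at 0.71 m has arm 1.39 m; its moment is m·g·1.39 counterclockwise.
Balancing moments: m × 9.81 × 1.39 = 488.4, giving m = 488.4 / (9.81 × 1.39) = 35.8 kg.

m ≈ 35.8 kg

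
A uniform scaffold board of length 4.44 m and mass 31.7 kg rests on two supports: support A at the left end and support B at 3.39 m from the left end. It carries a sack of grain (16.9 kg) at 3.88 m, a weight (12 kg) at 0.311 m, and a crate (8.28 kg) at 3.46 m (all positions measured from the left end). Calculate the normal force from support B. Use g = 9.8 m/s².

Taking torques about support A:
Beam weight: 31.7 × 9.8 = 310.7 N down at 2.22 m → arm 2.22 m, τ = 310.7 × 2.22 = 689.8 N·m clockwise.
Sack of grain: 16.9 × 9.8 = 165.6 N down at 3.88 m → arm 3.88 m, τ = 165.6 × 3.88 = 642.5 N·m clockwise.
Weight: 12 × 9.8 = 117.6 N down at 0.311 m → arm 0.311 m, τ = 117.6 × 0.311 = 36.57 N·m clockwise.
Crate: 8.28 × 9.8 = 81.14 N down at 3.46 m → arm 3.46 m, τ = 81.14 × 3.46 = 280.7 N·m clockwise.
Net load moment about support A = 1650 N·m clockwise.
Reaction R at support B is upward at 3.39 m, arm 3.39 m → moment R × 3.39 counterclockwise.
Setting net torque to zero: R × 3.39 = 1650 → R = 487 N.

R_B ≈ 487 N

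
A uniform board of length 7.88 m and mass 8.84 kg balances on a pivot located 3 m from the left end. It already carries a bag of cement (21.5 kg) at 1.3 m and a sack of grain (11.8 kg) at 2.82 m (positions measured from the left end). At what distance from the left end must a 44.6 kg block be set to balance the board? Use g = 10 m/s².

x ≈ 3.68 m from the left end

Take moments about the pivot (at 3 m from the left end).
Beam weight: 8.84 × 10 = 88.4 N down at 3.94 m → arm 0.94 m, τ = 88.4 × 0.94 = 83.1 N·m clockwise.
Bag of cement: 21.5 × 10 = 215 N down at 1.3 m → arm 1.7 m, τ = 215 × 1.7 = 365.5 N·m counterclockwise.
Sack of grain: 11.8 × 10 = 118 N down at 2.82 m → arm 0.18 m, τ = 118 × 0.18 = 21.24 N·m counterclockwise.
Net moment of existing loads = 303.6 N·m counterclockwise.
The block weighs 44.6 × 10 = 446 N and must supply an equal clockwise moment, so its lever arm about the pivot is 303.6 / 446 = 0.681 m.
That puts it at 3 + 0.681 = 3.68 m from the left end.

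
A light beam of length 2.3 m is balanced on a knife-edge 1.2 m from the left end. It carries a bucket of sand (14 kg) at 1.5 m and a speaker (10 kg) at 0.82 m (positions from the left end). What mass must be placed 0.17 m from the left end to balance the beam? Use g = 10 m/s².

Taking torques about the knife-edge (at 1.2 m from the left end):
Bucket of sand: 14 × 10 = 140 N down at 1.5 m → arm 0.3 m, τ = 140 × 0.3 = 42 N·m clockwise.
Speaker: 10 × 10 = 100 N down at 0.82 m → arm 0.38 m, τ = 100 × 0.38 = 38 N·m counterclockwise.
Net moment of known loads = 4 N·m clockwise.
An unknown mass m at 0.17 m has arm 1.03 m; its moment is m·g·1.03 counterclockwise.
Setting net torque to zero: m × 10 × 1.03 = 4 → m = 4 / (10 × 1.03) = 0.388 kg.

m ≈ 0.388 kg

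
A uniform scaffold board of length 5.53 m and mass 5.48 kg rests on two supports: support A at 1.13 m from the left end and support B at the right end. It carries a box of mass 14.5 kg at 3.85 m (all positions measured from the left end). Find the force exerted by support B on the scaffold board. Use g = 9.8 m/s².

R_B ≈ 108 N

About support A:
Beam weight: 5.48 × 9.8 = 53.7 N down at 2.765 m → arm 1.635 m, τ = 53.7 × 1.635 = 87.8 N·m clockwise.
Box: 14.5 × 9.8 = 142.1 N down at 3.85 m → arm 2.72 m, τ = 142.1 × 2.72 = 386.5 N·m clockwise.
Net load moment about support A = 474.3 N·m clockwise.
Reaction R at support B is upward at 5.53 m, arm 4.4 m → moment R × 4.4 counterclockwise.
Setting net torque to zero: R × 4.4 = 474.3 → R = 108 N.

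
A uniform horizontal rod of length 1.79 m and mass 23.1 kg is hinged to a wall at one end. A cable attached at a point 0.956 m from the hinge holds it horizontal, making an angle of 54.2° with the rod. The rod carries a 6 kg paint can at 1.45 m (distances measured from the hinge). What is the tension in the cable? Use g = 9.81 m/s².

T ≈ 372 N

About the hinge:
Beam weight: 23.1 × 9.81 = 226.6 N down at 0.895 m → arm 0.895 m, τ = 226.6 × 0.895 = 202.8 N·m clockwise.
Paint can: 6 × 9.81 = 58.86 N down at 1.45 m → arm 1.45 m, τ = 58.86 × 1.45 = 85.35 N·m clockwise.
Total clockwise load moment = 288.1 N·m.
The cable tension T acts at 0.956 m; only its component perpendicular to the rod, T sinθ, produces torque. sin 54.2° = 0.8111.
Στ = 0 ⇒ T × 0.956 × 0.8111 = 288.1 ⇒ T = 288.1 / 0.7754 = 372 N.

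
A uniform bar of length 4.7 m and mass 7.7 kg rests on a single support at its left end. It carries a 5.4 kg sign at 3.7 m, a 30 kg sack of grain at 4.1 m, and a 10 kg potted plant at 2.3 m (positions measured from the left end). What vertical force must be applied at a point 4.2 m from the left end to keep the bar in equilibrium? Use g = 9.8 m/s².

Take moments about the left end.
Beam weight: 7.7 × 9.8 = 75.46 N down at 2.35 m → arm 2.35 m, τ = 75.46 × 2.35 = 177.3 N·m clockwise.
Sign: 5.4 × 9.8 = 52.92 N down at 3.7 m → arm 3.7 m, τ = 52.92 × 3.7 = 195.8 N·m clockwise.
Sack of grain: 30 × 9.8 = 294 N down at 4.1 m → arm 4.1 m, τ = 294 × 4.1 = 1205 N·m clockwise.
Potted plant: 10 × 9.8 = 98 N down at 2.3 m → arm 2.3 m, τ = 98 × 2.3 = 225.4 N·m clockwise.
Net moment of the loads = 1804 N·m clockwise.
The upward force F acts at a point 4.2 m from the left end, arm 4.2 m, giving F × 4.2 counterclockwise.
Balancing moments: F × 4.2 = 1804, giving F = 1804 / 4.2 = 430 N.

F ≈ 430 N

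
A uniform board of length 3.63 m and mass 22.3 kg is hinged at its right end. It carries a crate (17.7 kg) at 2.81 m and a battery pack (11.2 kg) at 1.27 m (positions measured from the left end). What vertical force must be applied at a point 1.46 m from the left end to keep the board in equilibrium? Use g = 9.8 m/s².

Taking torques about the right end:
Beam weight: 22.3 × 9.8 = 218.5 N down at 1.815 m → arm 1.815 m, τ = 218.5 × 1.815 = 396.6 N·m counterclockwise.
Crate: 17.7 × 9.8 = 173.5 N down at 2.81 m → arm 0.82 m, τ = 173.5 × 0.82 = 142.3 N·m counterclockwise.
Battery pack: 11.2 × 9.8 = 109.8 N down at 1.27 m → arm 2.36 m, τ = 109.8 × 2.36 = 259.1 N·m counterclockwise.
Net moment of the loads = 798 N·m counterclockwise.
The upward force F acts at a point 1.46 m from the left end, arm 2.17 m, giving F × 2.17 clockwise.
Balancing moments: F × 2.17 = 798, giving F = 798 / 2.17 = 368 N.

F ≈ 368 N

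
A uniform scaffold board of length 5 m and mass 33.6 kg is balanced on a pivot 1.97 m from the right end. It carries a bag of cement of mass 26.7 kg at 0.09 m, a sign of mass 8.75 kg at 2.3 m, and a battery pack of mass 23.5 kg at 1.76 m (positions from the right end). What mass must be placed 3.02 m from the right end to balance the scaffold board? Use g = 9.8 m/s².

About the pivot (at 1.97 m from the right end):
Beam weight: 33.6 × 9.8 = 329.3 N down at 2.5 m → arm 0.53 m, τ = 329.3 × 0.53 = 174.5 N·m counterclockwise.
Bag of cement: 26.7 × 9.8 = 261.7 N down at 0.09 m → arm 1.88 m, τ = 261.7 × 1.88 = 492 N·m clockwise.
Sign: 8.75 × 9.8 = 85.75 N down at 2.3 m → arm 0.33 m, τ = 85.75 × 0.33 = 28.3 N·m counterclockwise.
Battery pack: 23.5 × 9.8 = 230.3 N down at 1.76 m → arm 0.21 m, τ = 230.3 × 0.21 = 48.36 N·m clockwise.
Net moment of known loads = 337.6 N·m clockwise.
An unknown mass m at 3.02 m has arm 1.05 m; its moment is m·g·1.05 counterclockwise.
Balancing moments: m × 9.8 × 1.05 = 337.6, giving m = 337.6 / (9.8 × 1.05) = 32.8 kg.

m ≈ 32.8 kg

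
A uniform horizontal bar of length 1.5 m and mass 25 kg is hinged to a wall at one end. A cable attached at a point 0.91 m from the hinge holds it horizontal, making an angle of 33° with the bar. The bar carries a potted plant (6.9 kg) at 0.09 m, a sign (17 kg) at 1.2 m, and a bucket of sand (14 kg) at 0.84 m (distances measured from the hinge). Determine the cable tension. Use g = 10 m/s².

T ≈ 1040 N

Sum moments about the hinge (the unknown hinge reaction has zero arm there).
Beam weight: 25 × 10 = 250 N down at 0.75 m → arm 0.75 m, τ = 250 × 0.75 = 187.5 N·m clockwise.
Potted plant: 6.9 × 10 = 69 N down at 0.09 m → arm 0.09 m, τ = 69 × 0.09 = 6.21 N·m clockwise.
Sign: 17 × 10 = 170 N down at 1.2 m → arm 1.2 m, τ = 170 × 1.2 = 204 N·m clockwise.
Bucket of sand: 14 × 10 = 140 N down at 0.84 m → arm 0.84 m, τ = 140 × 0.84 = 117.6 N·m clockwise.
Total clockwise load moment = 515.3 N·m.
The cable tension T acts at 0.91 m; only its component perpendicular to the bar, T sinθ, produces torque. sin 33° = 0.5446.
Balancing moments: T × 0.91 × 0.5446 = 515.3, giving T = 515.3 / 0.4956 = 1040 N.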